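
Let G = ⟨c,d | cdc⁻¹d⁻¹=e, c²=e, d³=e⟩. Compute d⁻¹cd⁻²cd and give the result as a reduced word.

Multiply left to right, reducing at each step:
  (d²) · c = cd²
  (cd²) · d⁻² = c
  c · c = e
  e · d = d

Answer: d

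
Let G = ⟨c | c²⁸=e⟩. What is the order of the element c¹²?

Compute successive powers until reaching e:
  (c¹²)¹ = c¹², (c¹²)² = c²⁴, (c¹²)³ = c⁸, (c¹²)⁴ = c²⁰, (c¹²)⁵ = c⁴, (c¹²)⁶ = c¹⁶, (c¹²)⁷ = e.
The smallest positive k with (c¹²)ᵏ = e is 7.

Answer: 7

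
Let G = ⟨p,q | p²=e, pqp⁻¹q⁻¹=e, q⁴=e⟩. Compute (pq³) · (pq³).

Compute (pq³) · (pq³) by multiplying left to right and reducing via the relations at each step:
  (pq³) · p = q³
  (q³) · q³ = q²

Answer: q²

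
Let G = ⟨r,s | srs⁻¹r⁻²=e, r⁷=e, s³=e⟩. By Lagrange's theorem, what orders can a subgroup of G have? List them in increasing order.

|G| = 21 = 3 · 7. By Lagrange's theorem the order of any subgroup divides 21; the divisors of 21 are 1, 3, 7, 21.

Answer: 1, 3, 7, 21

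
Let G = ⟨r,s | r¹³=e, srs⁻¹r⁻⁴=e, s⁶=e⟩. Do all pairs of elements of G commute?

r·s = rs but s·r = r⁴s, so r·s ≠ s·r and G is not abelian.

Answer: No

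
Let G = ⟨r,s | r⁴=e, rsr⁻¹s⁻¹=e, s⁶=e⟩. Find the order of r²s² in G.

Compute successive powers until reaching e:
  (r²s²)¹ = r²s², (r²s²)² = s⁴, (r²s²)³ = r², (r²s²)⁴ = s², (r²s²)⁵ = r²s⁴, (r²s²)⁶ = e.
The smallest positive k with (r²s²)ᵏ = e is 6.

Answer: 6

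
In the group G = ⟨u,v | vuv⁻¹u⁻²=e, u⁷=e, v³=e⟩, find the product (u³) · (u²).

Compute (u³) · (u²) by multiplying left to right and reducing via the relations at each step:
  (u³) · u² = u⁵

Answer: u⁵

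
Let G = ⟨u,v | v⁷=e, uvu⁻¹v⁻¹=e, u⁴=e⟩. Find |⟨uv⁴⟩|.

|⟨uv⁴⟩| equals the order of uv⁴. Compute successive powers until reaching e:
  (uv⁴)¹ = uv⁴, (uv⁴)² = u²v, (uv⁴)³ = u³v⁵, (uv⁴)⁴ = v², (uv⁴)⁵ = uv⁶, (uv⁴)⁶ = u²v³, (uv⁴)⁷ = u³, (uv⁴)⁸ = v⁴, (uv⁴)⁹ = uv, (uv⁴)¹⁰ = u²v⁵, (uv⁴)¹¹ = u³v², (uv⁴)¹² = v⁶, (uv⁴)¹³ = uv³, (uv⁴)¹⁴ = u², (uv⁴)¹⁵ = u³v⁴, (uv⁴)¹⁶ = v, (uv⁴)¹⁷ = uv⁵, (uv⁴)¹⁸ = u²v², (uv⁴)¹⁹ = u³v⁶, (uv⁴)²⁰ = v³, (uv⁴)²¹ = u, (uv⁴)²² = u²v⁴, (uv⁴)²³ = u³v, (uv⁴)²⁴ = v⁵, (uv⁴)²⁵ = uv², (uv⁴)²⁶ = u²v⁶, (uv⁴)²⁷ = u³v³, (uv⁴)²⁸ = e.
The smallest positive k with (uv⁴)ᵏ = e is 28, so |⟨uv⁴⟩| = 28.

Answer: 28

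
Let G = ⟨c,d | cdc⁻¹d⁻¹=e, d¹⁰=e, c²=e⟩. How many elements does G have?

Enumerate words in the generators, reducing via the relations: the distinct elements are
  {c, d, e, cd, d², d³, d⁴, d⁵, d⁶, d⁷, d⁸, d⁹, cd², cd³, cd⁴, cd⁵, cd⁶, cd⁷, cd⁸, cd⁹}.
No further products give new elements, so |G| = 20.

Answer: 20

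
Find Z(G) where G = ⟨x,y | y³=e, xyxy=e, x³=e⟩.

An element z ∈ Z(G) iff z commutes with every generator.
For example e is central: e·x = x = x·e; e·y = y = y·e.
Whereas x ∉ Z(G) since x·y = xy ≠ x²y² = y·x.
Checking each of the 12 elements this way gives Z(G) = {e}, of order 1.

Answer: {e}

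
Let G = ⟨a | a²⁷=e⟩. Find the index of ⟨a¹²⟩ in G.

First find ord(a¹²) by computing successive powers:
  (a¹²)¹ = a¹², (a¹²)² = a²⁴, (a¹²)³ = a⁹, (a¹²)⁴ = a²¹, (a¹²)⁵ = a⁶, (a¹²)⁶ = a¹⁸, (a¹²)⁷ = a³, (a¹²)⁸ = a¹⁵, (a¹²)⁹ = e.
So |⟨a¹²⟩| = ord(a¹²) = 9. With |G| = 27, by Lagrange [G : ⟨a¹²⟩] = 27/9 = 3.

Answer: 3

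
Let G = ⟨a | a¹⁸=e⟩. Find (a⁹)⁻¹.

The order of (a⁹) is 2 (smallest k with (a⁹)ᵏ = e), so (a⁹)⁻¹ = (a⁹)¹ = a⁹.
Check: (a⁹) · (a⁹) → (a⁹) · a⁹ = e, giving e as required.

Answer: a⁹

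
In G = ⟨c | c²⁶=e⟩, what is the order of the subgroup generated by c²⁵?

|⟨c²⁵⟩| equals the order of c²⁵. Compute successive powers until reaching e:
  (c²⁵)¹ = c²⁵, (c²⁵)² = c²⁴, (c²⁵)³ = c²³, (c²⁵)⁴ = c²², (c²⁵)⁵ = c²¹, (c²⁵)⁶ = c²⁰, (c²⁵)⁷ = c¹⁹, (c²⁵)⁸ = c¹⁸, (c²⁵)⁹ = c¹⁷, (c²⁵)¹⁰ = c¹⁶, (c²⁵)¹¹ = c¹⁵, (c²⁵)¹² = c¹⁴, (c²⁵)¹³ = c¹³, (c²⁵)¹⁴ = c¹², (c²⁵)¹⁵ = c¹¹, (c²⁵)¹⁶ = c¹⁰, (c²⁵)¹⁷ = c⁹, (c²⁵)¹⁸ = c⁸, (c²⁵)¹⁹ = c⁷, (c²⁵)²⁰ = c⁶, (c²⁵)²¹ = c⁵, (c²⁵)²² = c⁴, (c²⁵)²³ = c³, (c²⁵)²⁴ = c², (c²⁵)²⁵ = c, (c²⁵)²⁶ = e.
The smallest positive k with (c²⁵)ᵏ = e is 26, so |⟨c²⁵⟩| = 26.

Answer: 26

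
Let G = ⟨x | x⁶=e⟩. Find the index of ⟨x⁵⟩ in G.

First find ord(x⁵) by computing successive powers:
  (x⁵)¹ = x⁵, (x⁵)² = x⁴, (x⁵)³ = x³, (x⁵)⁴ = x², (x⁵)⁵ = x, (x⁵)⁶ = e.
So |⟨x⁵⟩| = ord(x⁵) = 6. With |G| = 6, by Lagrange [G : ⟨x⁵⟩] = 6/6 = 1.

Answer: 1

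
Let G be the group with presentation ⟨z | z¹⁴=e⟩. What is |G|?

G is generated by a single element, so G is cyclic. The relator gives z¹⁴ = e and no smaller power is forced to be e, so the 14 powers {e, z, z², z³, z⁴, z⁵, z⁶, z⁷, z⁸, z⁹, z¹², z¹³, z¹¹, z¹⁰} are distinct. Hence |G| = 14.

Answer: 14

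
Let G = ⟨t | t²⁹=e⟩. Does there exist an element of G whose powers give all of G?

|G| = 29. The element t has order 29 (its powers give 29 distinct elements), so ⟨t⟩ = G and G is cyclic.

Answer: Yes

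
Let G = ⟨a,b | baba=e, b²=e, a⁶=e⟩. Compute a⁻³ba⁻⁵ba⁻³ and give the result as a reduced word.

Multiply left to right, reducing at each step:
  (a³) · b = a³b
  (a³b) · a⁻⁵ = a²b
  (a²b) · b = a²
  (a²) · a⁻³ = a⁵

Answer: a⁵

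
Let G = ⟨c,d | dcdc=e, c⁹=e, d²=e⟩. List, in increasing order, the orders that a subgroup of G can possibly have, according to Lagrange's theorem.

|G| = 18 = 2 · 3². By Lagrange's theorem the order of any subgroup divides 18; the divisors of 18 are 1, 2, 3, 6, 9, 18.

Answer: 1, 2, 3, 6, 9, 18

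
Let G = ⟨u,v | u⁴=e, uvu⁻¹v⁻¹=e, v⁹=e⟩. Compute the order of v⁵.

Compute successive powers until reaching e:
  (v⁵)¹ = v⁵, (v⁵)² = v, (v⁵)³ = v⁶, (v⁵)⁴ = v², (v⁵)⁵ = v⁷, (v⁵)⁶ = v³, (v⁵)⁷ = v⁸, (v⁵)⁸ = v⁴, (v⁵)⁹ = e.
The smallest positive k with (v⁵)ᵏ = e is 9.

Answer: 9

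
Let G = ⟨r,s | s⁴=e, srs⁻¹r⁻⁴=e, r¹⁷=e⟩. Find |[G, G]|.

G' = [G, G] is generated by all commutators. The generator-pair commutators are: [r, s] = r¹⁴.
The subgroup they normally generate is {e, r, r², r³, r⁴, r⁵, r⁶, r⁷, r⁸, r⁹, r¹⁰, r¹¹, r¹², r¹³, r¹⁴, r¹⁵, r¹⁶}, of order 17.
Check: |G/G'| = 68/17 = 4 is the order of the abelianisation.

Answer: 17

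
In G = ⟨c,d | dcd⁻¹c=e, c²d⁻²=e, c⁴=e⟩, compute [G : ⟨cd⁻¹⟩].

First find ord(cd⁻¹) by computing successive powers:
  (cd⁻¹)¹ = cd⁻¹, (cd⁻¹)² = c², (cd⁻¹)³ = cd, (cd⁻¹)⁴ = e.
So |⟨cd⁻¹⟩| = ord(cd⁻¹) = 4. With |G| = 8, by Lagrange [G : ⟨cd⁻¹⟩] = 8/4 = 2.

Answer: 2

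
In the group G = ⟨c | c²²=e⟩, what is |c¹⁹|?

Compute successive powers until reaching e:
  (c¹⁹)¹ = c¹⁹, (c¹⁹)² = c¹⁶, (c¹⁹)³ = c¹³, (c¹⁹)⁴ = c¹⁰, (c¹⁹)⁵ = c⁷, (c¹⁹)⁶ = c⁴, (c¹⁹)⁷ = c, (c¹⁹)⁸ = c²⁰, (c¹⁹)⁹ = c¹⁷, (c¹⁹)¹⁰ = c¹⁴, (c¹⁹)¹¹ = c¹¹, (c¹⁹)¹² = c⁸, (c¹⁹)¹³ = c⁵, (c¹⁹)¹⁴ = c², (c¹⁹)¹⁵ = c²¹, (c¹⁹)¹⁶ = c¹⁸, (c¹⁹)¹⁷ = c¹⁵, (c¹⁹)¹⁸ = c¹², (c¹⁹)¹⁹ = c⁹, (c¹⁹)²⁰ = c⁶, (c¹⁹)²¹ = c³, (c¹⁹)²² = e.
The smallest positive k with (c¹⁹)ᵏ = e is 22.

Answer: 22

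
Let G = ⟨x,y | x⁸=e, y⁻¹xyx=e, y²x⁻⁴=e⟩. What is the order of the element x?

Compute successive powers until reaching e:
  x¹ = x, x² = x², x³ = x³, x⁴ = x⁴, x⁵ = x⁵, x⁶ = x⁶, x⁷ = x⁷, x⁸ = e.
The smallest positive k with xᵏ = e is 8.

Answer: 8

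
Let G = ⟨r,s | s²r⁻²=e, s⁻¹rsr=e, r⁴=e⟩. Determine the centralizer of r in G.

⟨r⟩ ⊆ C_G(r) since powers of r commute with r; so |C_G(r)| ≥ |⟨r⟩| = 4.
By orbit–stabilizer, |C_G(r)| = |G| / |conj. class of r| = 8 / 2 = 4.
The 4 elements commuting with r are {e, r, r², r³}.

Answer: {e, r, r², r³}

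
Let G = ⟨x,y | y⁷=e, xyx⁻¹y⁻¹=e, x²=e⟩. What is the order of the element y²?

Compute successive powers until reaching e:
  (y²)¹ = y², (y²)² = y⁴, (y²)³ = y⁶, (y²)⁴ = y, (y²)⁵ = y³, (y²)⁶ = y⁵, (y²)⁷ = e.
The smallest positive k with (y²)ᵏ = e is 7.

Answer: 7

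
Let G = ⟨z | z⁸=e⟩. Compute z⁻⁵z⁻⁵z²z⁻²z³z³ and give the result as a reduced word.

Multiply left to right, reducing at each step:
  (z³) · z⁻⁵ = z⁶
  (z⁶) · z² = e
  e · z⁻² = z⁶
  (z⁶) · z³ = z
  z · z³ = z⁴

Answer: z⁴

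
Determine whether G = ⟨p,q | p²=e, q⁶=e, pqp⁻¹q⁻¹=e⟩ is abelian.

Each pair of generators commutes: p·q = pq = q·p. Since the generators pairwise commute, every element of G commutes with every other, so G is abelian.

Answer: Yes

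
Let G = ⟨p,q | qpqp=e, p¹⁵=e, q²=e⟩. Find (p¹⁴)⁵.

Compute successive powers of (p¹⁴), reducing at each step:
  (p¹⁴)²: (p¹⁴) · p¹⁴ = p¹³
  (p¹⁴)³: (p¹³) · p¹⁴ = p¹²
  (p¹⁴)⁴: (p¹²) · p¹⁴ = p¹¹
  (p¹⁴)⁵: (p¹¹) · p¹⁴ = p¹⁰

Answer: p¹⁰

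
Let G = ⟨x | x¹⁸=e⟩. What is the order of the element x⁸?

Compute successive powers until reaching e:
  (x⁸)¹ = x⁸, (x⁸)² = x¹⁶, (x⁸)³ = x⁶, (x⁸)⁴ = x¹⁴, (x⁸)⁵ = x⁴, (x⁸)⁶ = x¹², (x⁸)⁷ = x², (x⁸)⁸ = x¹⁰, (x⁸)⁹ = e.
The smallest positive k with (x⁸)ᵏ = e is 9.

Answer: 9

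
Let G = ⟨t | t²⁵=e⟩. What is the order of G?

G is generated by a single element, so G is cyclic. The relator gives t²⁵ = e and no smaller power is forced to be e, so the 25 powers {e, t, t², t³, t⁴, t⁵, t⁶, t⁷, t⁸, t⁹, t²², t²³, t²¹, t²⁰, t²⁴, t¹², t¹³, t¹¹, t¹⁰, t¹⁴, t¹⁵, t¹⁶, t¹⁷, t¹⁸, t¹⁹} are distinct. Hence |G| = 25.

Answer: 25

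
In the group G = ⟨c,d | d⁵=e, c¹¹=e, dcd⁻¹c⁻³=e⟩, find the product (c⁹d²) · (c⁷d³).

Compute (c⁹d²) · (c⁷d³) by multiplying left to right and reducing via the relations at each step:
  (c⁹d²) · c⁷ = c⁶d²
  (c⁶d²) · d³ = c⁶

Answer: c⁶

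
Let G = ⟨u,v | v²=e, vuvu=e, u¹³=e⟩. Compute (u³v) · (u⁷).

Compute (u³v) · (u⁷) by multiplying left to right and reducing via the relations at each step:
  (u³v) · u⁷ = u⁹v

Answer: u⁹v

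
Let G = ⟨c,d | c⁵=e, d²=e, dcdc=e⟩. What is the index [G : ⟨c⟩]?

First find ord(c) by computing successive powers:
  c¹ = c, c² = c², c³ = c³, c⁴ = c⁴, c⁵ = e.
So |⟨c⟩| = ord(c) = 5. With |G| = 10, by Lagrange [G : ⟨c⟩] = 10/5 = 2.

Answer: 2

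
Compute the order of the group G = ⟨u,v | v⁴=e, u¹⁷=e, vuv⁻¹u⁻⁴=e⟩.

Enumerate words in the generators, reducing via the relations: the distinct elements are
  {e, u, v, uv, u², u³, u⁴, u⁵, u⁶, u⁷, u⁸, u⁹, v², v³, uv², uv³, u²v, u³v, u¹², u¹³, u¹¹, u¹⁰, u¹⁴, u¹⁵, u¹⁶, u⁴v, u⁵v, u⁶v, u⁷v, u⁸v, u⁹v, u²v², u²v³, u³v², u³v³, u¹²v, u¹³v, u¹¹v, u¹⁰v, u¹⁴v, u¹⁵v, u¹⁶v, u⁴v², u⁴v³, u⁵v², u⁵v³, u⁶v², u⁶v³, u⁷v², u⁷v³, u⁸v², u⁸v³, u⁹v², u⁹v³, u¹²v², u¹²v³, u¹³v², u¹³v³, u¹¹v², u¹¹v³, u¹⁰v², u¹⁰v³, u¹⁴v², u¹⁴v³, u¹⁵v², u¹⁵v³, u¹⁶v², u¹⁶v³}.
No further products give new elements, so |G| = 68.

Answer: 68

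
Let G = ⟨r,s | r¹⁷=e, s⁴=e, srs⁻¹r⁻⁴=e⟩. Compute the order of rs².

Compute successive powers until reaching e:
  (rs²)¹ = rs², (rs²)² = e.
The smallest positive k with (rs²)ᵏ = e is 2.

Answer: 2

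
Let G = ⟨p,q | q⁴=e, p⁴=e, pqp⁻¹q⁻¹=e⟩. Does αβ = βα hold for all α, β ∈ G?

Each pair of generators commutes: p·q = pq = q·p. Since the generators pairwise commute, every element of G commutes with every other, so G is abelian.

Answer: Yes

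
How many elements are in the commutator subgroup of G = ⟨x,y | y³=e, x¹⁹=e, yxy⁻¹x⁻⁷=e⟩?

G' = [G, G] is generated by all commutators. The generator-pair commutators are: [x, y] = x¹³.
The subgroup they normally generate is {e, x, x², x³, x⁴, x⁵, x⁶, x⁷, x⁸, x⁹, x¹⁰, x¹¹, x¹², x¹³, x¹⁴, x¹⁵, x¹⁶, x¹⁷, x¹⁸}, of order 19.
Check: |G/G'| = 57/19 = 3 is the order of the abelianisation.

Answer: 19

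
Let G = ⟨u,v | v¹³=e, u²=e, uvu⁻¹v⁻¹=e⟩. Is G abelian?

Each pair of generators commutes: u·v = uv = v·u. Since the generators pairwise commute, every element of G commutes with every other, so G is abelian.

Answer: Yes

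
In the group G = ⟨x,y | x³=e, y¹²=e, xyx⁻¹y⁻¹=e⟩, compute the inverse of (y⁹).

The order of (y⁹) is 4 (smallest k with (y⁹)ᵏ = e), so (y⁹)⁻¹ = (y⁹)³ = y³.
Check: (y⁹) · (y³) → (y⁹) · y³ = e, giving e as required.

Answer: y³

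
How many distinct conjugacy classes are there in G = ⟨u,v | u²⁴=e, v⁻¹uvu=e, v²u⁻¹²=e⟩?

The conjugacy classes (representative and size) are:
  [e] (size 1), [u] (size 2), [u²] (size 2), [u³] (size 2), [u⁴] (size 2), [u⁵] (size 2), [u¹⁸] (size 2), [u⁷] (size 2), [u¹⁶] (size 2), [u¹⁵] (size 2), [u¹⁴] (size 2), [u¹³] (size 2), [u¹²] (size 1), [u⁶v] (size 12), [u⁵v⁻¹] (size 12).
Class equation: 1 + 2 + 2 + 2 + 2 + 2 + 2 + 2 + 2 + 2 + 2 + 2 + 1 + 12 + 12 = 48 = |G|. So G has 15 conjugacy classes.

Answer: 15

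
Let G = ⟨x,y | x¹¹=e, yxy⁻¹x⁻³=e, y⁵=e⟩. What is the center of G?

An element z ∈ Z(G) iff z commutes with every generator.
For example e is central: e·x = x = x·e; e·y = y = y·e.
Whereas x ∉ Z(G) since x·y = xy ≠ x³y = y·x.
Checking each of the 55 elements this way gives Z(G) = {e}, of order 1.

Answer: {e}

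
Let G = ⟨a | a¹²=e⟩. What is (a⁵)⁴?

Compute successive powers of (a⁵), reducing at each step:
  (a⁵)²: (a⁵) · a⁵ = a¹⁰
  (a⁵)³: (a¹⁰) · a⁵ = a³
  (a⁵)⁴: (a³) · a⁵ = a⁸

Answer: a⁸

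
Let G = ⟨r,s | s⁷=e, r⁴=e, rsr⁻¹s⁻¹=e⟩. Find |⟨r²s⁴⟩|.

|⟨r²s⁴⟩| equals the order of r²s⁴. Compute successive powers until reaching e:
  (r²s⁴)¹ = r²s⁴, (r²s⁴)² = s, (r²s⁴)³ = r²s⁵, (r²s⁴)⁴ = s², (r²s⁴)⁵ = r²s⁶, (r²s⁴)⁶ = s³, (r²s⁴)⁷ = r², (r²s⁴)⁸ = s⁴, (r²s⁴)⁹ = r²s, (r²s⁴)¹⁰ = s⁵, (r²s⁴)¹¹ = r²s², (r²s⁴)¹² = s⁶, (r²s⁴)¹³ = r²s³, (r²s⁴)¹⁴ = e.
The smallest positive k with (r²s⁴)ᵏ = e is 14, so |⟨r²s⁴⟩| = 14.

Answer: 14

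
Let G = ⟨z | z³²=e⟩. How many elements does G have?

G is generated by a single element, so G is cyclic. The relator gives z³² = e and no smaller power is forced to be e, so the 32 powers {e, z, z², z³, z⁴, z⁵, z⁶, z⁷, z⁸, z⁹, z²², z²³, z²¹, z²⁰, z²⁴, z²⁵, z²⁶, z²⁷, z²⁸, z²⁹, z³¹, z³⁰, z¹², z¹³, z¹¹, z¹⁰, z¹⁴, z¹⁵, z¹⁶, z¹⁷, z¹⁸, z¹⁹} are distinct. Hence |G| = 32.

Answer: 32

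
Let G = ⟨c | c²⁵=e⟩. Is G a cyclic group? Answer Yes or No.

|G| = 25. The element c has order 25 (its powers give 25 distinct elements), so ⟨c⟩ = G and G is cyclic.

Answer: Yes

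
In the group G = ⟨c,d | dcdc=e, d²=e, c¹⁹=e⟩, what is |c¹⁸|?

Compute successive powers until reaching e:
  (c¹⁸)¹ = c¹⁸, (c¹⁸)² = c¹⁷, (c¹⁸)³ = c¹⁶, (c¹⁸)⁴ = c¹⁵, (c¹⁸)⁵ = c¹⁴, (c¹⁸)⁶ = c¹³, (c¹⁸)⁷ = c¹², (c¹⁸)⁸ = c¹¹, (c¹⁸)⁹ = c¹⁰, (c¹⁸)¹⁰ = c⁹, (c¹⁸)¹¹ = c⁸, (c¹⁸)¹² = c⁷, (c¹⁸)¹³ = c⁶, (c¹⁸)¹⁴ = c⁵, (c¹⁸)¹⁵ = c⁴, (c¹⁸)¹⁶ = c³, (c¹⁸)¹⁷ = c², (c¹⁸)¹⁸ = c, (c¹⁸)¹⁹ = e.
The smallest positive k with (c¹⁸)ᵏ = e is 19.

Answer: 19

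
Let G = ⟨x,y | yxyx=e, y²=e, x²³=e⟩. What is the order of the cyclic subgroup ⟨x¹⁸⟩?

|⟨x¹⁸⟩| equals the order of x¹⁸. Compute successive powers until reaching e:
  (x¹⁸)¹ = x¹⁸, (x¹⁸)² = x¹³, (x¹⁸)³ = x⁸, (x¹⁸)⁴ = x³, (x¹⁸)⁵ = x²¹, (x¹⁸)⁶ = x¹⁶, (x¹⁸)⁷ = x¹¹, (x¹⁸)⁸ = x⁶, (x¹⁸)⁹ = x, (x¹⁸)¹⁰ = x¹⁹, (x¹⁸)¹¹ = x¹⁴, (x¹⁸)¹² = x⁹, (x¹⁸)¹³ = x⁴, (x¹⁸)¹⁴ = x²², (x¹⁸)¹⁵ = x¹⁷, (x¹⁸)¹⁶ = x¹², (x¹⁸)¹⁷ = x⁷, (x¹⁸)¹⁸ = x², (x¹⁸)¹⁹ = x²⁰, (x¹⁸)²⁰ = x¹⁵, (x¹⁸)²¹ = x¹⁰, (x¹⁸)²² = x⁵, (x¹⁸)²³ = e.
The smallest positive k with (x¹⁸)ᵏ = e is 23, so |⟨x¹⁸⟩| = 23.

Answer: 23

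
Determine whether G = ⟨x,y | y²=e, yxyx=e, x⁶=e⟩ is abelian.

x·y = xy but y·x = x⁵y, so x·y ≠ y·x and G is not abelian.

Answer: No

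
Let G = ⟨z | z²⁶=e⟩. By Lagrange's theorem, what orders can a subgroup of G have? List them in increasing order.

|G| = 26 = 2 · 13. By Lagrange's theorem the order of any subgroup divides 26; the divisors of 26 are 1, 2, 13, 26.

Answer: 1, 2, 13, 26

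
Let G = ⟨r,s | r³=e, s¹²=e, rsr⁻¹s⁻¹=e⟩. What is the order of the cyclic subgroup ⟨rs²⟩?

|⟨rs²⟩| equals the order of rs². Compute successive powers until reaching e:
  (rs²)¹ = rs², (rs²)² = r²s⁴, (rs²)³ = s⁶, (rs²)⁴ = rs⁸, (rs²)⁵ = r²s¹⁰, (rs²)⁶ = e.
The smallest positive k with (rs²)ᵏ = e is 6, so |⟨rs²⟩| = 6.

Answer: 6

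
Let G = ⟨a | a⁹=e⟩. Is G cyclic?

|G| = 9. The element a has order 9 (its powers give 9 distinct elements), so ⟨a⟩ = G and G is cyclic.

Answer: Yes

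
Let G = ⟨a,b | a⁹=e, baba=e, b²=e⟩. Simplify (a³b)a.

Compute (a³b) · a by multiplying left to right and reducing via the relations at each step:
  (a³b) · a = a²b

Answer: a²b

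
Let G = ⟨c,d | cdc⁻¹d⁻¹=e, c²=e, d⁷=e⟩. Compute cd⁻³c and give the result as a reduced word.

Multiply left to right, reducing at each step:
  c · d⁻³ = cd⁴
  (cd⁴) · c = d⁴

Answer: d⁴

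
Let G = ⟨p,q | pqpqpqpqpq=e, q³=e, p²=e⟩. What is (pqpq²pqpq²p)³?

Compute successive powers of (pqpq²pqpq²p), reducing at each step:
  (pqpq²pqpq²p)²: (pqpq²pqpq²p) · p = pqpq²pqpq²;   (pqpq²pqpq²) · q = pqpq²pqp;   (pqpq²pqp) · p = pqpq²pq;   (pqpq²pq) · q² = pqpq²p;   (pqpq²p) · p = pqpq²;   (pqpq²) · q = pqp;   (pqp) · p = pq;   (pq) · q² = p;   p · p = e
  (pqpq²pqpq²p)³: e · p = p;   p · q = pq;   (pq) · p = pqp;   (pqp) · q² = pqpq²;   (pqpq²) · p = pqpq²p;   (pqpq²p) · q = pqpq²pq;   (pqpq²pq) · p = pqpq²pqp;   (pqpq²pqp) · q² = pqpq²pqpq²;   (pqpq²pqpq²) · p = pqpq²pqpq²p

Answer: pqpq²pqpq²p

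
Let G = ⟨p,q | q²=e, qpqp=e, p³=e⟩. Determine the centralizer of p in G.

⟨p⟩ ⊆ C_G(p) since powers of p commute with p; so |C_G(p)| ≥ |⟨p⟩| = 3.
By orbit–stabilizer, |C_G(p)| = |G| / |conj. class of p| = 6 / 2 = 3.
The 3 elements commuting with p are {e, p, p²}.

Answer: {e, p, p²}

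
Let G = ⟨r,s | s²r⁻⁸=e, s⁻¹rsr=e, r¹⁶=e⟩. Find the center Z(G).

An element z ∈ Z(G) iff z commutes with every generator.
For example r⁸ is central: (r⁸)·r = r⁹ = r·(r⁸); (r⁸)·s = s⁻¹ = s·(r⁸).
Whereas r ∉ Z(G) since r·s = rs ≠ r⁷s⁻¹ = s·r.
Checking each of the 32 elements this way gives Z(G) = {e, r⁸}, of order 2.

Answer: {e, r⁸}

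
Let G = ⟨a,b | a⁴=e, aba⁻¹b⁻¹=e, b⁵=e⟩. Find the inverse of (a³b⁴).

The order of (a³b⁴) is 20 (smallest k with (a³b⁴)ᵏ = e), so (a³b⁴)⁻¹ = (a³b⁴)¹⁹ = ab.
Check: (a³b⁴) · (ab) → (a³b⁴) · a = b⁴;   (b⁴) · b = e, giving e as required.

Answer: ab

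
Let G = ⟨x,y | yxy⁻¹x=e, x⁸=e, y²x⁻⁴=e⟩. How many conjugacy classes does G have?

The conjugacy classes (representative and size) are:
  [e] (size 1), [x⁷] (size 2), [x²] (size 2), [x⁵] (size 2), [x⁴] (size 1), [x²y⁻¹] (size 4), [x³y] (size 4).
Class equation: 1 + 2 + 2 + 2 + 1 + 4 + 4 = 16 = |G|. So G has 7 conjugacy classes.

Answer: 7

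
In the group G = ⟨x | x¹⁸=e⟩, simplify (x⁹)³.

Compute successive powers of (x⁹), reducing at each step:
  (x⁹)²: (x⁹) · x⁹ = e
  (x⁹)³: e · x⁹ = x⁹

Answer: x⁹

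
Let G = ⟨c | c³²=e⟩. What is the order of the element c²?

Compute successive powers until reaching e:
  (c²)¹ = c², (c²)² = c⁴, (c²)³ = c⁶, (c²)⁴ = c⁸, (c²)⁵ = c¹⁰, (c²)⁶ = c¹², (c²)⁷ = c¹⁴, (c²)⁸ = c¹⁶, (c²)⁹ = c¹⁸, (c²)¹⁰ = c²⁰, (c²)¹¹ = c²², (c²)¹² = c²⁴, (c²)¹³ = c²⁶, (c²)¹⁴ = c²⁸, (c²)¹⁵ = c³⁰, (c²)¹⁶ = e.
The smallest positive k with (c²)ᵏ = e is 16.

Answer: 16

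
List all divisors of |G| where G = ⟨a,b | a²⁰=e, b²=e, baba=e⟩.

|G| = 40 = 2³ · 5. By Lagrange's theorem the order of any subgroup divides 40; the divisors of 40 are 1, 2, 4, 5, 8, 10, 20, 40.

Answer: 1, 2, 4, 5, 8, 10, 20, 40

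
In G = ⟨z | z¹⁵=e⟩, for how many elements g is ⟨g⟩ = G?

G is cyclic of order 15. An element generates G iff its order is 15, and a cyclic group of order 15 has exactly φ(15) = 8 such elements.

Answer: 8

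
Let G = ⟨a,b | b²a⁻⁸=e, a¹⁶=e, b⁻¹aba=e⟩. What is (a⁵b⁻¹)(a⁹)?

Compute (a⁵b⁻¹) · (a⁹) by multiplying left to right and reducing via the relations at each step:
  (a⁵b⁻¹) · a⁹ = a⁴b

Answer: a⁴b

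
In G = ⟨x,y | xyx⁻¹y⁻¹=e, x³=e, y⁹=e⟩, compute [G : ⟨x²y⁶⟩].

First find ord(x²y⁶) by computing successive powers:
  (x²y⁶)¹ = x²y⁶, (x²y⁶)² = xy³, (x²y⁶)³ = e.
So |⟨x²y⁶⟩| = ord(x²y⁶) = 3. With |G| = 27, by Lagrange [G : ⟨x²y⁶⟩] = 27/3 = 9.

Answer: 9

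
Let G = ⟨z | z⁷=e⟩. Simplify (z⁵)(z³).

Compute (z⁵) · (z³) by multiplying left to right and reducing via the relations at each step:
  (z⁵) · z³ = z

Answer: z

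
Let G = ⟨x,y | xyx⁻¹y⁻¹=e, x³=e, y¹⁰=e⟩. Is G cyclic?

|G| = 30. The element xy has order 30 (its powers give 30 distinct elements), so ⟨xy⟩ = G and G is cyclic.

Answer: Yes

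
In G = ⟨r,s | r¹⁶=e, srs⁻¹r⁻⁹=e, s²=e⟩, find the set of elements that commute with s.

⟨s⟩ ⊆ C_G(s) since powers of s commute with s; so |C_G(s)| ≥ |⟨s⟩| = 2.
By orbit–stabilizer, |C_G(s)| = |G| / |conj. class of s| = 32 / 2 = 16.
The 16 elements commuting with s are {e, r², r⁴, r⁶, r⁸, r¹⁰, r¹², r¹⁴, s, r¹⁰s, r²s, r¹²s, r⁴s, r¹⁴s, r⁶s, r⁸s}.

Answer: {e, r², r⁴, r⁶, r⁸, r¹⁰, r¹², r¹⁴, s, r¹⁰s, r²s, r¹²s, r⁴s, r¹⁴s, r⁶s, r⁸s}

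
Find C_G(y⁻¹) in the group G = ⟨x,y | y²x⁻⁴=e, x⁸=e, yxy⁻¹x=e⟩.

⟨y⁻¹⟩ ⊆ C_G(y⁻¹) since powers of y⁻¹ commute with y⁻¹; so |C_G(y⁻¹)| ≥ |⟨y⁻¹⟩| = 4.
By orbit–stabilizer, |C_G(y⁻¹)| = |G| / |conj. class of y⁻¹| = 16 / 4 = 4.
The 4 elements commuting with y⁻¹ are {e, x⁴, y, y⁻¹}.

Answer: {e, x⁴, y, y⁻¹}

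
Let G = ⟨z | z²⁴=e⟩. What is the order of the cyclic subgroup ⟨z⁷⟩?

|⟨z⁷⟩| equals the order of z⁷. Compute successive powers until reaching e:
  (z⁷)¹ = z⁷, (z⁷)² = z¹⁴, (z⁷)³ = z²¹, (z⁷)⁴ = z⁴, (z⁷)⁵ = z¹¹, (z⁷)⁶ = z¹⁸, (z⁷)⁷ = z, (z⁷)⁸ = z⁸, (z⁷)⁹ = z¹⁵, (z⁷)¹⁰ = z²², (z⁷)¹¹ = z⁵, (z⁷)¹² = z¹², (z⁷)¹³ = z¹⁹, (z⁷)¹⁴ = z², (z⁷)¹⁵ = z⁹, (z⁷)¹⁶ = z¹⁶, (z⁷)¹⁷ = z²³, (z⁷)¹⁸ = z⁶, (z⁷)¹⁹ = z¹³, (z⁷)²⁰ = z²⁰, (z⁷)²¹ = z³, (z⁷)²² = z¹⁰, (z⁷)²³ = z¹⁷, (z⁷)²⁴ = e.
The smallest positive k with (z⁷)ᵏ = e is 24, so |⟨z⁷⟩| = 24.

Answer: 24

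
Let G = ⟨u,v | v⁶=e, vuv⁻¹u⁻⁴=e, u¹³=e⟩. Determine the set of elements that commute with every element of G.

An element z ∈ Z(G) iff z commutes with every generator.
For example e is central: e·u = u = u·e; e·v = v = v·e.
Whereas u ∉ Z(G) since u·v = uv ≠ u⁴v = v·u.
Checking each of the 78 elements this way gives Z(G) = {e}, of order 1.

Answer: {e}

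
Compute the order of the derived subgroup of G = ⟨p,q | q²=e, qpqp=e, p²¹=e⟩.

G' = [G, G] is generated by all commutators. The generator-pair commutators are: [p, q] = p².
The subgroup they normally generate is {e, p, p², p³, p⁴, p⁵, p⁶, p⁷, p⁸, p⁹, p¹⁰, p¹¹, p¹², p¹³, p¹⁴, p¹⁵, p¹⁶, p¹⁷, p¹⁸, p¹⁹, p²⁰}, of order 21.
Check: |G/G'| = 42/21 = 2 is the order of the abelianisation.

Answer: 21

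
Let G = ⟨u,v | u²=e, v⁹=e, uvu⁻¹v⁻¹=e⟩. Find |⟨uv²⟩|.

|⟨uv²⟩| equals the order of uv². Compute successive powers until reaching e:
  (uv²)¹ = uv², (uv²)² = v⁴, (uv²)³ = uv⁶, (uv²)⁴ = v⁸, (uv²)⁵ = uv, (uv²)⁶ = v³, (uv²)⁷ = uv⁵, (uv²)⁸ = v⁷, (uv²)⁹ = u, (uv²)¹⁰ = v², (uv²)¹¹ = uv⁴, (uv²)¹² = v⁶, (uv²)¹³ = uv⁸, (uv²)¹⁴ = v, (uv²)¹⁵ = uv³, (uv²)¹⁶ = v⁵, (uv²)¹⁷ = uv⁷, (uv²)¹⁸ = e.
The smallest positive k with (uv²)ᵏ = e is 18, so |⟨uv²⟩| = 18.

Answer: 18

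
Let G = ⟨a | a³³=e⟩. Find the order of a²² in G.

Compute successive powers until reaching e:
  (a²²)¹ = a²², (a²²)² = a¹¹, (a²²)³ = e.
The smallest positive k with (a²²)ᵏ = e is 3.

Answer: 3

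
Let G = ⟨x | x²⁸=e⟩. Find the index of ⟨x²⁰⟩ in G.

First find ord(x²⁰) by computing successive powers:
  (x²⁰)¹ = x²⁰, (x²⁰)² = x¹², (x²⁰)³ = x⁴, (x²⁰)⁴ = x²⁴, (x²⁰)⁵ = x¹⁶, (x²⁰)⁶ = x⁸, (x²⁰)⁷ = e.
So |⟨x²⁰⟩| = ord(x²⁰) = 7. With |G| = 28, by Lagrange [G : ⟨x²⁰⟩] = 28/7 = 4.

Answer: 4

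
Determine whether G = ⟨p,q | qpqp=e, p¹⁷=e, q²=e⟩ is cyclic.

Every cyclic group is abelian. But p·q = pq while q·p = p¹⁶q, so p·q ≠ q·p and G is not abelian. Hence G is not cyclic.

Answer: No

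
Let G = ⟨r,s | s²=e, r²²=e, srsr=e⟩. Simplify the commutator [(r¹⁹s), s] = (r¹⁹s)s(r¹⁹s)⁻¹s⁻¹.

[(r¹⁹s), s] = (r¹⁹s)·s·(r¹⁹s)⁻¹·s⁻¹.
  (r¹⁹s) · s = r¹⁹
  (r¹⁹) · (r¹⁹s) = r¹⁶s
  (r¹⁶s) · s = r¹⁶

Answer: r¹⁶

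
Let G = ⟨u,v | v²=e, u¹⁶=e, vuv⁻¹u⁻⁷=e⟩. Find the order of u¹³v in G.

Compute successive powers until reaching e:
  (u¹³v)¹ = u¹³v, (u¹³v)² = u⁸, (u¹³v)³ = u⁵v, (u¹³v)⁴ = e.
The smallest positive k with (u¹³v)ᵏ = e is 4.

Answer: 4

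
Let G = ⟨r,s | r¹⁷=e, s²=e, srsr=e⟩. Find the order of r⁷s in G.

Compute successive powers until reaching e:
  (r⁷s)¹ = r⁷s, (r⁷s)² = e.
The smallest positive k with (r⁷s)ᵏ = e is 2.

Answer: 2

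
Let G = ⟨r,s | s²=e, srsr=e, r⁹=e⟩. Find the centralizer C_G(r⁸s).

⟨r⁸s⟩ ⊆ C_G(r⁸s) since powers of r⁸s commute with r⁸s; so |C_G(r⁸s)| ≥ |⟨r⁸s⟩| = 2.
By orbit–stabilizer, |C_G(r⁸s)| = |G| / |conj. class of r⁸s| = 18 / 9 = 2.
The 2 elements commuting with r⁸s are {e, r⁸s}.

Answer: {e, r⁸s}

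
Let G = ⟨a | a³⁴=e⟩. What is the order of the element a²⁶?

Compute successive powers until reaching e:
  (a²⁶)¹ = a²⁶, (a²⁶)² = a¹⁸, (a²⁶)³ = a¹⁰, (a²⁶)⁴ = a², (a²⁶)⁵ = a²⁸, (a²⁶)⁶ = a²⁰, (a²⁶)⁷ = a¹², (a²⁶)⁸ = a⁴, (a²⁶)⁹ = a³⁰, (a²⁶)¹⁰ = a²², (a²⁶)¹¹ = a¹⁴, (a²⁶)¹² = a⁶, (a²⁶)¹³ = a³², (a²⁶)¹⁴ = a²⁴, (a²⁶)¹⁵ = a¹⁶, (a²⁶)¹⁶ = a⁸, (a²⁶)¹⁷ = e.
The smallest positive k with (a²⁶)ᵏ = e is 17.

Answer: 17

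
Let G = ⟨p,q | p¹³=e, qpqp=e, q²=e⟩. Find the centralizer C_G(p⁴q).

⟨p⁴q⟩ ⊆ C_G(p⁴q) since powers of p⁴q commute with p⁴q; so |C_G(p⁴q)| ≥ |⟨p⁴q⟩| = 2.
By orbit–stabilizer, |C_G(p⁴q)| = |G| / |conj. class of p⁴q| = 26 / 13 = 2.
The 2 elements commuting with p⁴q are {e, p⁴q}.

Answer: {e, p⁴q}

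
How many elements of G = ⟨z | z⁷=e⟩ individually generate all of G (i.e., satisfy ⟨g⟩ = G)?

G is cyclic of order 7. An element generates G iff its order is 7, and a cyclic group of order 7 has exactly φ(7) = 6 such elements.

Answer: 6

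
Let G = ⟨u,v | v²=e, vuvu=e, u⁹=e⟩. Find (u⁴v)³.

Compute successive powers of (u⁴v), reducing at each step:
  (u⁴v)²: (u⁴v) · u⁴ = v;   v · v = e
  (u⁴v)³: e · u⁴ = u⁴;   (u⁴) · v = u⁴v

Answer: u⁴v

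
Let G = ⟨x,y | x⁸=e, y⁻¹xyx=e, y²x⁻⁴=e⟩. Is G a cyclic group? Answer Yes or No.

Every cyclic group is abelian. But x·y = xy while y·x = x³y⁻¹, so x·y ≠ y·x and G is not abelian. Hence G is not cyclic.

Answer: No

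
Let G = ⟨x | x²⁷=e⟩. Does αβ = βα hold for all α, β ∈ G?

G has a single generator, so G is cyclic and hence abelian.

Answer: Yes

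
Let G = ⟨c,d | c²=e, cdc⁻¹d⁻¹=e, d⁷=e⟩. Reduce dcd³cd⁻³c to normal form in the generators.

Multiply left to right, reducing at each step:
  d · c = cd
  (cd) · d³ = cd⁴
  (cd⁴) · c = d⁴
  (d⁴) · d⁻³ = d
  d · c = cd

Answer: cd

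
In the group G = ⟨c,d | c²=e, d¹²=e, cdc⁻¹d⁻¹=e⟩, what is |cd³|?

Compute successive powers until reaching e:
  (cd³)¹ = cd³, (cd³)² = d⁶, (cd³)³ = cd⁹, (cd³)⁴ = e.
The smallest positive k with (cd³)ᵏ = e is 4.

Answer: 4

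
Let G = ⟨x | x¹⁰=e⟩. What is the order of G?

G is generated by a single element, so G is cyclic. The relator gives x¹⁰ = e and no smaller power is forced to be e, so the 10 powers {e, x, x², x³, x⁴, x⁵, x⁶, x⁷, x⁸, x⁹} are distinct. Hence |G| = 10.

Answer: 10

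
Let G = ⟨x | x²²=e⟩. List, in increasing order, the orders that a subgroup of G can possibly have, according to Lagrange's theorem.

|G| = 22 = 2 · 11. By Lagrange's theorem the order of any subgroup divides 22; the divisors of 22 are 1, 2, 11, 22.

Answer: 1, 2, 11, 22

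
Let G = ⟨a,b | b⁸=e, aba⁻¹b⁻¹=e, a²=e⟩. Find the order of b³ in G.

Compute successive powers until reaching e:
  (b³)¹ = b³, (b³)² = b⁶, (b³)³ = b, (b³)⁴ = b⁴, (b³)⁵ = b⁷, (b³)⁶ = b², (b³)⁷ = b⁵, (b³)⁸ = e.
The smallest positive k with (b³)ᵏ = e is 8.

Answer: 8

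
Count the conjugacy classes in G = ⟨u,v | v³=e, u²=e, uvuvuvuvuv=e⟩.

The conjugacy classes (representative and size) are:
  [e] (size 1), [uvuv²uvuv²u] (size 15), [vuvuv²u] (size 20), [uv²uv²u] (size 12), [v²uvuv²] (size 12).
Class equation: 1 + 15 + 20 + 12 + 12 = 60 = |G|. So G has 5 conjugacy classes.

Answer: 5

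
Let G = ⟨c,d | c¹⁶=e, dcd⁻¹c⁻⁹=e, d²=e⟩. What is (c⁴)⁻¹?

The order of (c⁴) is 4 (smallest k with (c⁴)ᵏ = e), so (c⁴)⁻¹ = (c⁴)³ = c¹².
Check: (c⁴) · (c¹²) → (c⁴) · c¹² = e, giving e as required.

Answer: c¹²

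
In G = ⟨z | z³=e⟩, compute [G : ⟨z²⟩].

First find ord(z²) by computing successive powers:
  (z²)¹ = z², (z²)² = z, (z²)³ = e.
So |⟨z²⟩| = ord(z²) = 3. With |G| = 3, by Lagrange [G : ⟨z²⟩] = 3/3 = 1.

Answer: 1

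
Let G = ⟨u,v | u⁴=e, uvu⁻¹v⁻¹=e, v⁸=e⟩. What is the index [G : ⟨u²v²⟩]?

First find ord(u²v²) by computing successive powers:
  (u²v²)¹ = u²v², (u²v²)² = v⁴, (u²v²)³ = u²v⁶, (u²v²)⁴ = e.
So |⟨u²v²⟩| = ord(u²v²) = 4. With |G| = 32, by Lagrange [G : ⟨u²v²⟩] = 32/4 = 8.

Answer: 8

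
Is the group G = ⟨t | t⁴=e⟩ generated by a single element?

|G| = 4. The element t has order 4 (its powers give 4 distinct elements), so ⟨t⟩ = G and G is cyclic.

Answer: Yes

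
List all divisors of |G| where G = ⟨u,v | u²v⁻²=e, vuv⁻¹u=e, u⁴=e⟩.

|G| = 8 = 2³. By Lagrange's theorem the order of any subgroup divides 8; the divisors of 8 are 1, 2, 4, 8.

Answer: 1, 2, 4, 8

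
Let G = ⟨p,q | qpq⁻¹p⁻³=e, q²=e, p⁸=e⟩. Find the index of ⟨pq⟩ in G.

First find ord(pq) by computing successive powers:
  (pq)¹ = pq, (pq)² = p⁴, (pq)³ = p⁵q, (pq)⁴ = e.
So |⟨pq⟩| = ord(pq) = 4. With |G| = 16, by Lagrange [G : ⟨pq⟩] = 16/4 = 4.

Answer: 4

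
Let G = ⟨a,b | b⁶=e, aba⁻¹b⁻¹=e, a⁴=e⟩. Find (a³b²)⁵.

Compute successive powers of (a³b²), reducing at each step:
  (a³b²)²: (a³b²) · a³ = a²b²;   (a²b²) · b² = a²b⁴
  (a³b²)³: (a²b⁴) · a³ = ab⁴;   (ab⁴) · b² = a
  (a³b²)⁴: a · a³ = e;   e · b² = b²
  (a³b²)⁵: (b²) · a³ = a³b²;   (a³b²) · b² = a³b⁴

Answer: a³b⁴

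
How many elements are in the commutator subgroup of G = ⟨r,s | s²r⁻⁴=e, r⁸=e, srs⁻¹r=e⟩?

G' = [G, G] is generated by all commutators. The generator-pair commutators are: [r, s] = r².
The subgroup they normally generate is {e, r², r⁴, r⁶}, of order 4.
Check: |G/G'| = 16/4 = 4 is the order of the abelianisation.

Answer: 4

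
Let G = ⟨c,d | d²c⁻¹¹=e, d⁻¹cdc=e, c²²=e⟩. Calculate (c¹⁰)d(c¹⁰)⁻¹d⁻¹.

[(c¹⁰), d] = (c¹⁰)·d·(c¹⁰)⁻¹·d⁻¹.
  (c¹⁰) · d = c¹⁰d
  (c¹⁰d) · (c¹²) = c⁹d⁻¹
  (c⁹d⁻¹) · (d⁻¹) = c²⁰

Answer: c²⁰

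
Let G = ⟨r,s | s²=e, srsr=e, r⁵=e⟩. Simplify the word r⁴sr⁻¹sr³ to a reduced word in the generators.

Multiply left to right, reducing at each step:
  (r⁴) · s = r⁴s
  (r⁴s) · r⁻¹ = s
  s · s = e
  e · r³ = r³

Answer: r³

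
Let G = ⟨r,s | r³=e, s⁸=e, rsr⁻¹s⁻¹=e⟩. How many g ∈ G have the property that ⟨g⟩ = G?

G is cyclic of order 24. An element generates G iff its order is 24, and a cyclic group of order 24 has exactly φ(24) = 8 such elements.

Answer: 8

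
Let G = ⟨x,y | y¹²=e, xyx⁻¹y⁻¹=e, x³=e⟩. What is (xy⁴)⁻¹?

The order of (xy⁴) is 3 (smallest k with (xy⁴)ᵏ = e), so (xy⁴)⁻¹ = (xy⁴)² = x²y⁸.
Check: (xy⁴) · (x²y⁸) → (xy⁴) · x² = y⁴;   (y⁴) · y⁸ = e, giving e as required.

Answer: x²y⁸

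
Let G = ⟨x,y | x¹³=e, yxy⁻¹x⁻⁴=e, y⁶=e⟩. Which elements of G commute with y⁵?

⟨y⁵⟩ ⊆ C_G(y⁵) since powers of y⁵ commute with y⁵; so |C_G(y⁵)| ≥ |⟨y⁵⟩| = 6.
By orbit–stabilizer, |C_G(y⁵)| = |G| / |conj. class of y⁵| = 78 / 13 = 6.
The 6 elements commuting with y⁵ are {e, y, y², y³, y⁴, y⁵}.

Answer: {e, y, y², y³, y⁴, y⁵}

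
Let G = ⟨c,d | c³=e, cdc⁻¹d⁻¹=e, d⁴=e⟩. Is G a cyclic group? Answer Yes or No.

|G| = 12. The element cd has order 12 (its powers give 12 distinct elements), so ⟨cd⟩ = G and G is cyclic.

Answer: Yes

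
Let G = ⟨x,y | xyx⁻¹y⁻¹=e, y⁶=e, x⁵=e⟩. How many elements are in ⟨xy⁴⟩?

|⟨xy⁴⟩| equals the order of xy⁴. Compute successive powers until reaching e:
  (xy⁴)¹ = xy⁴, (xy⁴)² = x²y², (xy⁴)³ = x³, (xy⁴)⁴ = x⁴y⁴, (xy⁴)⁵ = y², (xy⁴)⁶ = x, (xy⁴)⁷ = x²y⁴, (xy⁴)⁸ = x³y², (xy⁴)⁹ = x⁴, (xy⁴)¹⁰ = y⁴, (xy⁴)¹¹ = xy², (xy⁴)¹² = x², (xy⁴)¹³ = x³y⁴, (xy⁴)¹⁴ = x⁴y², (xy⁴)¹⁵ = e.
The smallest positive k with (xy⁴)ᵏ = e is 15, so |⟨xy⁴⟩| = 15.

Answer: 15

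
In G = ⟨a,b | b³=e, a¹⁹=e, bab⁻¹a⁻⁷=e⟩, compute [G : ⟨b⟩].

First find ord(b) by computing successive powers:
  b¹ = b, b² = b², b³ = e.
So |⟨b⟩| = ord(b) = 3. With |G| = 57, by Lagrange [G : ⟨b⟩] = 57/3 = 19.

Answer: 19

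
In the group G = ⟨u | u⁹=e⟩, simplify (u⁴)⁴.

Compute successive powers of (u⁴), reducing at each step:
  (u⁴)²: (u⁴) · u⁴ = u⁸
  (u⁴)³: (u⁸) · u⁴ = u³
  (u⁴)⁴: (u³) · u⁴ = u⁷

Answer: u⁷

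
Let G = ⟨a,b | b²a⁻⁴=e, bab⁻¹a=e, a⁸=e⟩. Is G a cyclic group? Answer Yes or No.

Every cyclic group is abelian. But a·b = ab while b·a = a³b⁻¹, so a·b ≠ b·a and G is not abelian. Hence G is not cyclic.

Answer: No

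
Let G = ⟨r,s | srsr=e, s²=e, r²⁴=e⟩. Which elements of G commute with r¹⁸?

⟨r¹⁸⟩ ⊆ C_G(r¹⁸) since powers of r¹⁸ commute with r¹⁸; so |C_G(r¹⁸)| ≥ |⟨r¹⁸⟩| = 4.
By orbit–stabilizer, |C_G(r¹⁸)| = |G| / |conj. class of r¹⁸| = 48 / 2 = 24.
The 24 elements commuting with r¹⁸ are {e, r, r², r³, r⁴, r⁵, r⁶, r⁷, r⁸, r⁹, r¹⁰, r¹¹, r¹², r¹³, r¹⁴, r¹⁵, r¹⁶, r¹⁷, r¹⁸, r¹⁹, r²⁰, r²¹, r²², r²³}.

Answer: {e, r, r², r³, r⁴, r⁵, r⁶, r⁷, r⁸, r⁹, r¹⁰, r¹¹, r¹², r¹³, r¹⁴, r¹⁵, r¹⁶, r¹⁷, r¹⁸, r¹⁹, r²⁰, r²¹, r²², r²³}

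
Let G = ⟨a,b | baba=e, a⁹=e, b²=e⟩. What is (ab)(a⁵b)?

Compute (ab) · (a⁵b) by multiplying left to right and reducing via the relations at each step:
  (ab) · a⁵ = a⁵b
  (a⁵b) · b = a⁵

Answer: a⁵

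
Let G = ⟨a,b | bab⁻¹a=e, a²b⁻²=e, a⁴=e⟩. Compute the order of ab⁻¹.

Compute successive powers until reaching e:
  (ab⁻¹)¹ = ab⁻¹, (ab⁻¹)² = a², (ab⁻¹)³ = ab, (ab⁻¹)⁴ = e.
The smallest positive k with (ab⁻¹)ᵏ = e is 4.

Answer: 4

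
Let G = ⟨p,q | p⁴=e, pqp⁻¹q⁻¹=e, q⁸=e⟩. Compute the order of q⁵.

Compute successive powers until reaching e:
  (q⁵)¹ = q⁵, (q⁵)² = q², (q⁵)³ = q⁷, (q⁵)⁴ = q⁴, (q⁵)⁵ = q, (q⁵)⁶ = q⁶, (q⁵)⁷ = q³, (q⁵)⁸ = e.
The smallest positive k with (q⁵)ᵏ = e is 8.

Answer: 8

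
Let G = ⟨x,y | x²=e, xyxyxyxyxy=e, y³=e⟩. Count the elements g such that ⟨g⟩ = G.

⟨g⟩ = G would require ord(g) = |G| = 60, but the maximum element order in G is 5 < 60. So G is not cyclic and no single element generates it: the count is 0.

Answer: 0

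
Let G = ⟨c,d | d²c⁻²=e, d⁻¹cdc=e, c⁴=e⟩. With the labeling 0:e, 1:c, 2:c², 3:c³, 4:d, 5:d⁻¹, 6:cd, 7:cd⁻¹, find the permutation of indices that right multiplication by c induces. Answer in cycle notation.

(0 1 2 3)(4 7 5 6)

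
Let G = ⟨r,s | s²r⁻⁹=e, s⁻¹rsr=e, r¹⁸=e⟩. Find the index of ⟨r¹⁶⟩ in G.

First find ord(r¹⁶) by computing successive powers:
  (r¹⁶)¹ = r¹⁶, (r¹⁶)² = r¹⁴, (r¹⁶)³ = r¹², (r¹⁶)⁴ = r¹⁰, (r¹⁶)⁵ = r⁸, (r¹⁶)⁶ = r⁶, (r¹⁶)⁷ = r⁴, (r¹⁶)⁸ = r², (r¹⁶)⁹ = e.
So |⟨r¹⁶⟩| = ord(r¹⁶) = 9. With |G| = 36, by Lagrange [G : ⟨r¹⁶⟩] = 36/9 = 4.

Answer: 4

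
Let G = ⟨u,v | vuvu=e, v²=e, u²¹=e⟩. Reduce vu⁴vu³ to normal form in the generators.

Multiply left to right, reducing at each step:
  v · u⁴ = u¹⁷v
  (u¹⁷v) · v = u¹⁷
  (u¹⁷) · u³ = u²⁰

Answer: u²⁰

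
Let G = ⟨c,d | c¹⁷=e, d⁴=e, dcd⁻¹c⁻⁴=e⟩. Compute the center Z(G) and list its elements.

An element z ∈ Z(G) iff z commutes with every generator.
For example e is central: e·c = c = c·e; e·d = d = d·e.
Whereas c ∉ Z(G) since c·d = cd ≠ c⁴d = d·c.
Checking each of the 68 elements this way gives Z(G) = {e}, of order 1.

Answer: {e}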